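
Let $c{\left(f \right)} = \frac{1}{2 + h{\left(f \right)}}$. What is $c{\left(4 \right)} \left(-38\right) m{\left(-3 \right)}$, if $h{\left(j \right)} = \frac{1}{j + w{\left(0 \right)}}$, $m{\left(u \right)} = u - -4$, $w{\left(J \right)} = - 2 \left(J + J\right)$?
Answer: $- \frac{152}{9} \approx -16.889$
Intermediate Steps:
$w{\left(J \right)} = - 4 J$ ($w{\left(J \right)} = - 2 \cdot 2 J = - 4 J$)
$m{\left(u \right)} = 4 + u$ ($m{\left(u \right)} = u + 4 = 4 + u$)
$h{\left(j \right)} = \frac{1}{j}$ ($h{\left(j \right)} = \frac{1}{j - 0} = \frac{1}{j + 0} = \frac{1}{j}$)
$c{\left(f \right)} = \frac{1}{2 + \frac{1}{f}}$
$c{\left(4 \right)} \left(-38\right) m{\left(-3 \right)} = \frac{4}{1 + 2 \cdot 4} \left(-38\right) \left(4 - 3\right) = \frac{4}{1 + 8} \left(-38\right) 1 = \frac{4}{9} \left(-38\right) 1 = \left(- \frac{152}{9}\right) 1 = - \frac{152}{9}$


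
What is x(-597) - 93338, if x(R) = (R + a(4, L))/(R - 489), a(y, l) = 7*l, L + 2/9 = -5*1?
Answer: -456139955/4887 ≈ -93337.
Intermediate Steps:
L = -47/9 (L = -2/9 - 5*1 = -2/9 - 5 = -47/9 ≈ -5.2222)
x(R) = (-329/9 + R)/(-489 + R) (x(R) = (R + 7*(-47/9))/(R - 489) = (R - 329/9)/(-489 + R) = (-329/9 + R)/(-489 + R))
x(-597) - 93338 = (-329/9 - 597)/(-489 - 597) - 93338 = -5702/9/(-1086) - 93338 = -1/1086*(-5702/9) - 93338 = 2851/4887 - 93338 = -456139955/4887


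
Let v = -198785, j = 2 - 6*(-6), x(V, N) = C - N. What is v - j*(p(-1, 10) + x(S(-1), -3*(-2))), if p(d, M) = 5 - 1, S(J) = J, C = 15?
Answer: -199279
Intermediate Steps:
p(d, M) = 4
x(V, N) = 15 - N
j = 38 (j = 2 + 36 = 38)
v - j*(p(-1, 10) + x(S(-1), -3*(-2))) = -198785 - 38*(4 + (15 - (-3)*(-2))) = -198785 - 38*(4 + (15 - 1*6)) = -198785 - 38*(4 + (15 - 6)) = -198785 - 38*(4 + 9) = -198785 - 38*13 = -198785 - 1*494 = -198785 - 494 = -199279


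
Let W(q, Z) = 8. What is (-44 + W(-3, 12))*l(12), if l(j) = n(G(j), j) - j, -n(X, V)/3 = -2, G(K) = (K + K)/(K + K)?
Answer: 216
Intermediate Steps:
G(K) = 1 (G(K) = (2*K)/((2*K)) = (2*K)*(1/(2*K)) = 1)
n(X, V) = 6 (n(X, V) = -3*(-2) = 6)
l(j) = 6 - j
(-44 + W(-3, 12))*l(12) = (-44 + 8)*(6 - 1*12) = -36*(6 - 12) = -36*(-6) = 216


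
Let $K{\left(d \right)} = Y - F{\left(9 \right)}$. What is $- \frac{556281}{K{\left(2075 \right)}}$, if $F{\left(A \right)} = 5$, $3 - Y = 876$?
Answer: $\frac{556281}{878} \approx 633.58$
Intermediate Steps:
$Y = -873$ ($Y = 3 - 876 = -873$)
$K{\left(d \right)} = -878$ ($K{\left(d \right)} = -873 - 5 = -878$)
$- \frac{556281}{K{\left(2075 \right)}} = - \frac{556281}{-878} = \left(-556281\right) \left(- \frac{1}{878}\right) = \frac{556281}{878}$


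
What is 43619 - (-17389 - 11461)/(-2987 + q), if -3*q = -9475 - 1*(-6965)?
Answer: 281299619/6451 ≈ 43606.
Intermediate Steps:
q = 2510/3 (q = -(-9475 - 1*(-6965))/3 = -(-9475 + 6965)/3 = -⅓*(-2510) = 2510/3 ≈ 836.67)
43619 - (-17389 - 11461)/(-2987 + q) = 43619 - (-17389 - 11461)/(-2987 + 2510/3) = 43619 - (-28850)/(-6451/3) = 43619 - (-28850)*(-3)/6451 = 43619 - 1*86550/6451 = 43619 - 86550/6451 = 281299619/6451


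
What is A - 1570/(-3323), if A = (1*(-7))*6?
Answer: -137996/3323 ≈ -41.528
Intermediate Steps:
A = -42 (A = -7*6 = -42)
A - 1570/(-3323) = -42 - 1570/(-3323) = -42 - 1570*(-1)/3323 = -42 - 1*(-1570/3323) = -42 + 1570/3323 = -137996/3323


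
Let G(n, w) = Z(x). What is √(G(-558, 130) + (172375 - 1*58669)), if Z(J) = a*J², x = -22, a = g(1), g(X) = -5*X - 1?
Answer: √110802 ≈ 332.87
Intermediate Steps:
g(X) = -1 - 5*X
a = -6 (a = -1 - 5*1 = -1 - 5 = -6)
Z(J) = -6*J²
G(n, w) = -2904 (G(n, w) = -6*(-22)² = -6*484 = -2904)
√(G(-558, 130) + (172375 - 1*58669)) = √(-2904 + (172375 - 1*58669)) = √(-2904 + (172375 - 58669)) = √(-2904 + 113706) = √110802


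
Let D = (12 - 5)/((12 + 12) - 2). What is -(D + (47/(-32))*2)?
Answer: 461/176 ≈ 2.6193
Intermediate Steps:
D = 7/22 (D = 7/(24 - 2) = 7/22 ≈ 0.31818)
-(D + (47/(-32))*2) = -(7/22 + (47/(-32))*2) = -(7/22 + (47*(-1/32))*2) = -(7/22 - 47/32*2) = -(7/22 - 47/16) = -1*(-461/176) = 461/176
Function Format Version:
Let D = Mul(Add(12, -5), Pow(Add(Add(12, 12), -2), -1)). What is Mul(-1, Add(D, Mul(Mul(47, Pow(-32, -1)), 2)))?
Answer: Rational(461, 176) ≈ 2.6193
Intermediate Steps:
D = Rational(7, 22) (D = Mul(7, Pow(Add(24, -2), -1)) = Mul(7, Pow(22, -1)) = Mul(7, Rational(1, 22)) = Rational(7, 22) ≈ 0.31818)
Mul(-1, Add(D, Mul(Mul(47, Pow(-32, -1)), 2))) = Mul(-1, Add(Rational(7, 22), Mul(Mul(47, Pow(-32, -1)), 2))) = Mul(-1, Add(Rational(7, 22), Mul(Mul(47, Rational(-1, 32)), 2))) = Mul(-1, Add(Rational(7, 22), Mul(Rational(-47, 32), 2))) = Mul(-1, Add(Rational(7, 22), Rational(-47, 16))) = Mul(-1, Rational(-461, 176)) = Rational(461, 176)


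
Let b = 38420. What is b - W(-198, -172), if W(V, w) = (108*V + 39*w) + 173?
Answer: 66339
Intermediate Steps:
W(V, w) = 173 + 39*w + 108*V (W(V, w) = (39*w + 108*V) + 173 = 173 + 39*w + 108*V)
b - W(-198, -172) = 38420 - (173 + 39*(-172) + 108*(-198)) = 38420 - (173 - 6708 - 21384) = 38420 - 1*(-27919) = 38420 + 27919 = 66339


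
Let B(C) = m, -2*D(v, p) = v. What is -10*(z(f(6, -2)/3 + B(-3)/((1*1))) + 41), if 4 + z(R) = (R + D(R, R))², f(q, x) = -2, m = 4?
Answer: -3580/9 ≈ -397.78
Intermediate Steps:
D(v, p) = -v/2
B(C) = 4
z(R) = -4 + R²/4 (z(R) = -4 + (R - R/2)² = -4 + (R/2)² = -4 + R²/4)
-10*(z(f(6, -2)/3 + B(-3)/((1*1))) + 41) = -10*((-4 + (-2/3 + 4/((1*1)))²/4) + 41) = -10*((-4 + (-2*⅓ + 4/1)²/4) + 41) = -10*((-4 + (-⅔ + 4*1)²/4) + 41) = -10*((-4 + (-⅔ + 4)²/4) + 41) = -10*((-4 + (10/3)²/4) + 41) = -10*((-4 + (¼)*(100/9)) + 41) = -10*((-4 + 25/9) + 41) = -10*(-11/9 + 41) = -10*358/9 = -3580/9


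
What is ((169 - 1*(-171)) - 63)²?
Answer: 76729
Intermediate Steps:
((169 - 1*(-171)) - 63)² = ((169 + 171) - 63)² = (340 - 63)² = 277² = 76729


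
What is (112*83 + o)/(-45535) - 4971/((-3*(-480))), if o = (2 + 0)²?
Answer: -15983099/4371360 ≈ -3.6563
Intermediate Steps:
o = 4 (o = 2² = 4)
(112*83 + o)/(-45535) - 4971/((-3*(-480))) = (112*83 + 4)/(-45535) - 4971/((-3*(-480))) = (9296 + 4)*(-1/45535) - 4971/1440 = 9300*(-1/45535) - 4971*1/1440 = -1860/9107 - 1657/480 = -15983099/4371360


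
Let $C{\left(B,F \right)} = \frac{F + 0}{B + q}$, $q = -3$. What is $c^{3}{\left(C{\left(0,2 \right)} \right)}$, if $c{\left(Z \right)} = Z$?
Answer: $- \frac{8}{27} \approx -0.2963$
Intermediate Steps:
$C{\left(B,F \right)} = \frac{F}{-3 + B}$ ($C{\left(B,F \right)} = \frac{F + 0}{B - 3} = \frac{F}{-3 + B}$)
$c^{3}{\left(C{\left(0,2 \right)} \right)} = \left(\frac{2}{-3 + 0}\right)^{3} = \left(\frac{2}{-3}\right)^{3} = \left(2 \left(- \frac{1}{3}\right)\right)^{3} = \left(- \frac{2}{3}\right)^{3} = - \frac{8}{27}$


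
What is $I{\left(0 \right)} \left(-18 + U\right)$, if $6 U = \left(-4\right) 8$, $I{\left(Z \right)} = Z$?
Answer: $0$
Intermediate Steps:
$U = - \frac{16}{3}$ ($U = \frac{\left(-4\right) 8}{6} = \frac{1}{6} \left(-32\right) = - \frac{16}{3} \approx -5.3333$)
$I{\left(0 \right)} \left(-18 + U\right) = 0 \left(-18 - \frac{16}{3}\right) = 0 \left(- \frac{70}{3}\right) = 0$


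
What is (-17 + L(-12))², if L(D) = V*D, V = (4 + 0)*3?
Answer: 25921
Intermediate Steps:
V = 12 (V = 4*3 = 12)
L(D) = 12*D
(-17 + L(-12))² = (-17 + 12*(-12))² = (-17 - 144)² = (-161)² = 25921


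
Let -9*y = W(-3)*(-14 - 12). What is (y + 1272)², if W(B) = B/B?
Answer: 131652676/81 ≈ 1.6253e+6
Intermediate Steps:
W(B) = 1
y = 26/9 (y = -(-14 - 12)/9 = -(-26)/9 = -⅑*(-26) = 26/9 ≈ 2.8889)
(y + 1272)² = (26/9 + 1272)² = (11474/9)² = 131652676/81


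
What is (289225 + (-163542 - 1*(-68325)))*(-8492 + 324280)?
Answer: 61265398304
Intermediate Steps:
(289225 + (-163542 - 1*(-68325)))*(-8492 + 324280) = (289225 + (-163542 + 68325))*315788 = (289225 - 95217)*315788 = 194008*315788 = 61265398304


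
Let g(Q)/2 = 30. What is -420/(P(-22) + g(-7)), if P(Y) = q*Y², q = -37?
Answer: 105/4462 ≈ 0.023532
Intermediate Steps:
g(Q) = 60 (g(Q) = 2*30 = 60)
P(Y) = -37*Y²
-420/(P(-22) + g(-7)) = -420/(-37*(-22)² + 60) = -420/(-37*484 + 60) = -420/(-17908 + 60) = -420/(-17848) = -420*(-1/17848) = 105/4462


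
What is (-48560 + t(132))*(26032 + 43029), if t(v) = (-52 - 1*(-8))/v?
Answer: -10060875541/3 ≈ -3.3536e+9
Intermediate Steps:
t(v) = -44/v (t(v) = (-52 + 8)/v = -44/v)
(-48560 + t(132))*(26032 + 43029) = (-48560 - 44/132)*(26032 + 43029) = (-48560 - 44*1/132)*69061 = (-48560 - ⅓)*69061 = -145681/3*69061 = -10060875541/3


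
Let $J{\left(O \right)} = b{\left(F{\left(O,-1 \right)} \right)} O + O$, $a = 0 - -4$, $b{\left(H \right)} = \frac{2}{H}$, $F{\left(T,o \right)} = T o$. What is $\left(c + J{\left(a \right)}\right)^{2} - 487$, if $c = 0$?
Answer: $-483$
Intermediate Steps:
$a = 4$ ($a = 0 + 4 = 4$)
$J{\left(O \right)} = -2 + O$ ($J{\left(O \right)} = \frac{2}{O \left(-1\right)} O + O = \frac{2}{\left(-1\right) O} O + O = 2 \left(- \frac{1}{O}\right) O + O = - \frac{2}{O} O + O = -2 + O$)
$\left(c + J{\left(a \right)}\right)^{2} - 487 = \left(0 + \left(-2 + 4\right)\right)^{2} - 487 = \left(0 + 2\right)^{2} - 487 = 2^{2} - 487 = 4 - 487 = -483$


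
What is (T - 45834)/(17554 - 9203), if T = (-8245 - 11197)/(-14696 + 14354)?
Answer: -7827893/1428021 ≈ -5.4816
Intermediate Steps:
T = 9721/171 (T = -19442/(-342) = -19442*(-1/342) = 9721/171 ≈ 56.848)
(T - 45834)/(17554 - 9203) = (9721/171 - 45834)/(17554 - 9203) = -7827893/171/8351 = -7827893/171*1/8351 = -7827893/1428021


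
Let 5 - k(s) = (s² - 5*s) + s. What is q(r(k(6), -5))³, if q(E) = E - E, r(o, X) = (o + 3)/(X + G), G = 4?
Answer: 0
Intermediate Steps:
k(s) = 5 - s² + 4*s (k(s) = 5 - ((s² - 5*s) + s) = 5 - (s² - 4*s) = 5 + (-s² + 4*s) = 5 - s² + 4*s)
r(o, X) = (3 + o)/(4 + X) (r(o, X) = (o + 3)/(X + 4) = (3 + o)/(4 + X))
q(E) = 0
q(r(k(6), -5))³ = 0³ = 0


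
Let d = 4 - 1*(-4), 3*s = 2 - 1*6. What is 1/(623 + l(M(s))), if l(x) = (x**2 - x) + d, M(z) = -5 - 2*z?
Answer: 9/5749 ≈ 0.0015655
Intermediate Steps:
s = -4/3 (s = (2 - 1*6)/3 = (2 - 6)/3 = (1/3)*(-4) = -4/3 ≈ -1.3333)
d = 8 (d = 4 + 4 = 8)
l(x) = 8 + x**2 - x (l(x) = (x**2 - x) + 8 = 8 + x**2 - x)
1/(623 + l(M(s))) = 1/(623 + (8 + (-5 - 2*(-4/3))**2 - (-5 - 2*(-4/3)))) = 1/(623 + (8 + (-5 + 8/3)**2 - (-5 + 8/3))) = 1/(623 + (8 + (-7/3)**2 - 1*(-7/3))) = 1/(623 + (8 + 49/9 + 7/3)) = 1/(623 + 142/9) = 1/(5749/9) = 9/5749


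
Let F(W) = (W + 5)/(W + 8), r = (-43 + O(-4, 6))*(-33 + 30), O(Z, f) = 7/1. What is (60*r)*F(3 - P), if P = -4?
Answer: 5184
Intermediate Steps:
O(Z, f) = 7 (O(Z, f) = 7*1 = 7)
r = 108 (r = (-43 + 7)*(-33 + 30) = -36*(-3) = 108)
F(W) = (5 + W)/(8 + W)
(60*r)*F(3 - P) = (60*108)*((5 + (3 - 1*(-4)))/(8 + (3 - 1*(-4)))) = 6480*((5 + (3 + 4))/(8 + (3 + 4))) = 6480*((5 + 7)/(8 + 7)) = 6480*(12/15) = 6480*((1/15)*12) = 6480*(⅘) = 5184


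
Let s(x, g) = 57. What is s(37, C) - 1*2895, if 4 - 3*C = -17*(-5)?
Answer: -2838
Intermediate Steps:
C = -27 (C = 4/3 - (-17)*(-5)/3 = 4/3 - ⅓*85 = 4/3 - 85/3 = -27)
s(37, C) - 1*2895 = 57 - 1*2895 = 57 - 2895 = -2838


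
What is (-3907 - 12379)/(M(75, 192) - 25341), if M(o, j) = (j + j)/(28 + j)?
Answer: 895730/1393659 ≈ 0.64272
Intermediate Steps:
M(o, j) = 2*j/(28 + j) (M(o, j) = (2*j)/(28 + j) = 2*j/(28 + j))
(-3907 - 12379)/(M(75, 192) - 25341) = (-3907 - 12379)/(2*192/(28 + 192) - 25341) = -16286/(2*192/220 - 25341) = -16286/(2*192*(1/220) - 25341) = -16286/(96/55 - 25341) = -16286/(-1393659/55) = -16286*(-55/1393659) = 895730/1393659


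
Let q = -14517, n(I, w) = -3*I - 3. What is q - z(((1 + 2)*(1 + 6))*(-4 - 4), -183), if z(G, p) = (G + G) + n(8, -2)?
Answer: -14154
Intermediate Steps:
n(I, w) = -3 - 3*I
z(G, p) = -27 + 2*G (z(G, p) = (G + G) + (-3 - 3*8) = 2*G + (-3 - 24) = 2*G - 27 = -27 + 2*G)
q - z(((1 + 2)*(1 + 6))*(-4 - 4), -183) = -14517 - (-27 + 2*(((1 + 2)*(1 + 6))*(-4 - 4))) = -14517 - (-27 + 2*((3*7)*(-8))) = -14517 - (-27 + 2*(21*(-8))) = -14517 - (-27 + 2*(-168)) = -14517 - (-27 - 336) = -14517 - 1*(-363) = -14517 + 363 = -14154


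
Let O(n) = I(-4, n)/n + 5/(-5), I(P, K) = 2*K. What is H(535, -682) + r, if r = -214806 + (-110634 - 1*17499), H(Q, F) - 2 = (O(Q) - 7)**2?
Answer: -342901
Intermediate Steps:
O(n) = 1 (O(n) = (2*n)/n + 5/(-5) = 2 + 5*(-1/5) = 2 - 1 = 1)
H(Q, F) = 38 (H(Q, F) = 2 + (1 - 7)**2 = 2 + (-6)**2 = 2 + 36 = 38)
r = -342939 (r = -214806 + (-110634 - 17499) = -214806 - 128133 = -342939)
H(535, -682) + r = 38 - 342939 = -342901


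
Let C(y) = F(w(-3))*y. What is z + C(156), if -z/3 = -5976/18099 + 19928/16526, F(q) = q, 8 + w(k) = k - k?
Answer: -20781535380/16616893 ≈ -1250.6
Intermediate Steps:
w(k) = -8 (w(k) = -8 + (k - k) = -8 + 0 = -8)
z = -43652916/16616893 (z = -3*(-5976/18099 + 19928/16526) = -3*(-5976*1/18099 + 19928*(1/16526)) = -3*(-664/2011 + 9964/8263) = -3*14550972/16616893 = -43652916/16616893 ≈ -2.6270)
C(y) = -8*y
z + C(156) = -43652916/16616893 - 8*156 = -43652916/16616893 - 1248 = -20781535380/16616893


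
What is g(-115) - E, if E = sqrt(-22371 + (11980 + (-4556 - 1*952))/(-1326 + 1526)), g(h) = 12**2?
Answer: 144 - I*sqrt(558466)/5 ≈ 144.0 - 149.46*I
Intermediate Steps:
g(h) = 144
E = I*sqrt(558466)/5 (E = sqrt(-22371 + (11980 + (-4556 - 952))/200) = sqrt(-22371 + (11980 - 5508)*(1/200)) = sqrt(-22371 + 6472*(1/200)) = sqrt(-22371 + 809/25) = sqrt(-558466/25) = I*sqrt(558466)/5 ≈ 149.46*I)
g(-115) - E = 144 - I*sqrt(558466)/5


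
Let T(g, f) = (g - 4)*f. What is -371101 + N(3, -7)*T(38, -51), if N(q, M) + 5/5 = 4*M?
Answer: -320815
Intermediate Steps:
N(q, M) = -1 + 4*M
T(g, f) = f*(-4 + g) (T(g, f) = (-4 + g)*f = f*(-4 + g))
-371101 + N(3, -7)*T(38, -51) = -371101 + (-1 + 4*(-7))*(-51*(-4 + 38)) = -371101 + (-1 - 28)*(-51*34) = -371101 - 29*(-1734) = -371101 + 50286 = -320815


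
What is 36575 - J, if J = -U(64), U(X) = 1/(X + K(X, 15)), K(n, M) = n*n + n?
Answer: 154492801/4224 ≈ 36575.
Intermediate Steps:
K(n, M) = n + n**2 (K(n, M) = n**2 + n = n + n**2)
U(X) = 1/(X + X*(1 + X))
J = -1/4224 (J = -1/(64*(2 + 64)) = -1/(64*66) = -1*1/4224 = -1/4224 ≈ -0.00023674)
36575 - J = 36575 - 1*(-1/4224) = 36575 + 1/4224 = 154492801/4224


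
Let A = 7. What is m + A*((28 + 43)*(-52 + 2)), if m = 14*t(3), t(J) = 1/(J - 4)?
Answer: -24864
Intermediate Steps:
t(J) = 1/(-4 + J)
m = -14 (m = 14/(-4 + 3) = 14/(-1) = 14*(-1) = -14)
m + A*((28 + 43)*(-52 + 2)) = -14 + 7*((28 + 43)*(-52 + 2)) = -14 + 7*(71*(-50)) = -14 + 7*(-3550) = -14 - 24850 = -24864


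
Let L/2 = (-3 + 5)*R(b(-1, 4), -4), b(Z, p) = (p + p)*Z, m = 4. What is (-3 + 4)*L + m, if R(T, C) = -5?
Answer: -16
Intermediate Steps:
b(Z, p) = 2*Z*p (b(Z, p) = (2*p)*Z = 2*Z*p)
L = -20 (L = 2*((-3 + 5)*(-5)) = 2*(2*(-5)) = 2*(-10) = -20)
(-3 + 4)*L + m = (-3 + 4)*(-20) + 4 = 1*(-20) + 4 = -20 + 4 = -16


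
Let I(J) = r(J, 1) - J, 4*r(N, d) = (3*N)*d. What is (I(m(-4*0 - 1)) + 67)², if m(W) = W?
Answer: 72361/16 ≈ 4522.6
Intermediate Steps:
r(N, d) = 3*N*d/4 (r(N, d) = ((3*N)*d)/4 = (3*N*d)/4 = 3*N*d/4)
I(J) = -J/4 (I(J) = (¾)*J*1 - J = 3*J/4 - J = -J/4)
(I(m(-4*0 - 1)) + 67)² = (-(-4*0 - 1)/4 + 67)² = (-(0 - 1)/4 + 67)² = (-¼*(-1) + 67)² = (¼ + 67)² = (269/4)² = 72361/16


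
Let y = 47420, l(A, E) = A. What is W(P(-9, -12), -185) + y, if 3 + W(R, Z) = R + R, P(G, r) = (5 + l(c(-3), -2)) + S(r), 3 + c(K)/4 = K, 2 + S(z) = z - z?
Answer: 47375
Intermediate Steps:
S(z) = -2 (S(z) = -2 + (z - z) = -2 + 0 = -2)
c(K) = -12 + 4*K
P(G, r) = -21 (P(G, r) = (5 + (-12 + 4*(-3))) - 2 = (5 + (-12 - 12)) - 2 = (5 - 24) - 2 = -19 - 2 = -21)
W(R, Z) = -3 + 2*R (W(R, Z) = -3 + (R + R) = -3 + 2*R)
W(P(-9, -12), -185) + y = (-3 + 2*(-21)) + 47420 = (-3 - 42) + 47420 = -45 + 47420 = 47375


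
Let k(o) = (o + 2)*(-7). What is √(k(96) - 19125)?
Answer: I*√19811 ≈ 140.75*I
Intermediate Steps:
k(o) = -14 - 7*o (k(o) = (2 + o)*(-7) = -14 - 7*o)
√(k(96) - 19125) = √((-14 - 7*96) - 19125) = √((-14 - 672) - 19125) = √(-686 - 19125) = √(-19811) = I*√19811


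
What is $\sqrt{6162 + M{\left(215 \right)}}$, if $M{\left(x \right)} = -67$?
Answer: $\sqrt{6095} \approx 78.07$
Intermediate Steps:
$\sqrt{6162 + M{\left(215 \right)}} = \sqrt{6162 - 67} = \sqrt{6095}$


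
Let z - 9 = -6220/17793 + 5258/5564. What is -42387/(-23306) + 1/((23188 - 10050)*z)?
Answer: 132252681894911151/72717285034564574 ≈ 1.8187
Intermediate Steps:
z = 474974891/49500126 (z = 9 + (-6220/17793 + 5258/5564) = 9 + (-6220*1/17793 + 5258*(1/5564)) = 9 + (-6220/17793 + 2629/2782) = 9 + 29473757/49500126 = 474974891/49500126 ≈ 9.5954)
-42387/(-23306) + 1/((23188 - 10050)*z) = -42387/(-23306) + 1/((23188 - 10050)*(474974891/49500126)) = -42387*(-1/23306) + (49500126/474974891)/13138 = 42387/23306 + (1/13138)*(49500126/474974891) = 42387/23306 + 24750063/3120110058979 = 132252681894911151/72717285034564574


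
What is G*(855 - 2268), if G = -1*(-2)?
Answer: -2826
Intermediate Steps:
G = 2
G*(855 - 2268) = 2*(855 - 2268) = 2*(-1413) = -2826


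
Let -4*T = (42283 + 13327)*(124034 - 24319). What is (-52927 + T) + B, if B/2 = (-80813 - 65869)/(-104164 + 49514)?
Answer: -75763519754061/54650 ≈ -1.3863e+9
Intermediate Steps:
T = -2772575575/2 (T = -(42283 + 13327)*(124034 - 24319)/4 = -27805*99715/2 = -¼*5545151150 = -2772575575/2 ≈ -1.3863e+9)
B = 146682/27325 (B = 2*((-80813 - 65869)/(-104164 + 49514)) = 2*(-146682/(-54650)) = 2*(-146682*(-1/54650)) = 2*(73341/27325) = 146682/27325 ≈ 5.3680)
(-52927 + T) + B = (-52927 - 2772575575/2) + 146682/27325 = -2772681429/2 + 146682/27325 = -75763519754061/54650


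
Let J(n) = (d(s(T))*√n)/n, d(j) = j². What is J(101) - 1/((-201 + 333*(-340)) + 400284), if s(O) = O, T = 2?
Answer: -1/286863 + 4*√101/101 ≈ 0.39801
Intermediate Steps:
J(n) = 4/√n (J(n) = (2²*√n)/n = (4*√n)/n = 4/√n)
J(101) - 1/((-201 + 333*(-340)) + 400284) = 4/√101 - 1/((-201 + 333*(-340)) + 400284) = 4*(√101/101) - 1/((-201 - 113220) + 400284) = 4*√101/101 - 1/(-113421 + 400284) = 4*√101/101 - 1/286863 = -1/286863 + 4*√101/101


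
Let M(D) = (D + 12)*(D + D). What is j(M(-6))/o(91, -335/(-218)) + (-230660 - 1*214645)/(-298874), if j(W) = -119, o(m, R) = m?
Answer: 708107/3885362 ≈ 0.18225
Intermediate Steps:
M(D) = 2*D*(12 + D) (M(D) = (12 + D)*(2*D) = 2*D*(12 + D))
j(M(-6))/o(91, -335/(-218)) + (-230660 - 1*214645)/(-298874) = -119/91 + (-230660 - 1*214645)/(-298874) = -119*1/91 + (-230660 - 214645)*(-1/298874) = -17/13 - 445305*(-1/298874) = -17/13 + 445305/298874 = 708107/3885362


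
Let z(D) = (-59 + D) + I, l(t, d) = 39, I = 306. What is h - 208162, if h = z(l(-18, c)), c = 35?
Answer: -207876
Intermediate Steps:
z(D) = 247 + D (z(D) = (-59 + D) + 306 = 247 + D)
h = 286 (h = 247 + 39 = 286)
h - 208162 = 286 - 208162 = -207876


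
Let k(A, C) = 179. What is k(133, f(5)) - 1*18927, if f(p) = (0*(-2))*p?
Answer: -18748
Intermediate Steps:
f(p) = 0 (f(p) = 0*p = 0)
k(133, f(5)) - 1*18927 = 179 - 1*18927 = 179 - 18927 = -18748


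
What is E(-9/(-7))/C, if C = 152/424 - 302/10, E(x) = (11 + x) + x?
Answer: -25175/55356 ≈ -0.45478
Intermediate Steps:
E(x) = 11 + 2*x
C = -7908/265 (C = 152*(1/424) - 302*1/10 = 19/53 - 151/5 = -7908/265 ≈ -29.842)
E(-9/(-7))/C = (11 + 2*(-9/(-7)))/(-7908/265) = (11 + 2*(-9*(-1/7)))*(-265/7908) = (11 + 2*(9/7))*(-265/7908) = (11 + 18/7)*(-265/7908) = (95/7)*(-265/7908) = -25175/55356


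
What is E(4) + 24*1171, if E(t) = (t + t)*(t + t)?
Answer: 28168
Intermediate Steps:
E(t) = 4*t² (E(t) = (2*t)*(2*t) = 4*t²)
E(4) + 24*1171 = 4*4² + 24*1171 = 4*16 + 28104 = 64 + 28104 = 28168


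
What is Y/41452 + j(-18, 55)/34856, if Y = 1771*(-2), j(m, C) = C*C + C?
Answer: 263263/90303182 ≈ 0.0029153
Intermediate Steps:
j(m, C) = C + C² (j(m, C) = C² + C = C + C²)
Y = -3542
Y/41452 + j(-18, 55)/34856 = -3542/41452 + (55*(1 + 55))/34856 = -3542*1/41452 + (55*56)*(1/34856) = -1771/20726 + 3080*(1/34856) = -1771/20726 + 385/4357 = 263263/90303182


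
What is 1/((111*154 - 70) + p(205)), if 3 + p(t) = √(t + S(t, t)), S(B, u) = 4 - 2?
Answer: 17021/289714234 - 3*√23/289714234 ≈ 5.8701e-5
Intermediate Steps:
S(B, u) = 2
p(t) = -3 + √(2 + t) (p(t) = -3 + √(t + 2) = -3 + √(2 + t))
1/((111*154 - 70) + p(205)) = 1/((111*154 - 70) + (-3 + √(2 + 205))) = 1/((17094 - 70) + (-3 + √207)) = 1/(17024 + (-3 + 3*√23)) = 1/(17021 + 3*√23)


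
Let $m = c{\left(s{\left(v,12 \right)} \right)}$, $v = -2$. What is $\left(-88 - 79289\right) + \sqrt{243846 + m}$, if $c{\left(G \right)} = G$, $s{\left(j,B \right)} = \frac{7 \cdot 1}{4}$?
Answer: $-79377 + \frac{\sqrt{975391}}{2} \approx -78883.0$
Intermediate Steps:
$s{\left(j,B \right)} = \frac{7}{4}$ ($s{\left(j,B \right)} = 7 \cdot \frac{1}{4} = \frac{7}{4}$)
$m = \frac{7}{4} \approx 1.75$
$\left(-88 - 79289\right) + \sqrt{243846 + m} = \left(-88 - 79289\right) + \sqrt{243846 + \frac{7}{4}} = \left(-88 - 79289\right) + \sqrt{\frac{975391}{4}} = -79377 + \frac{\sqrt{975391}}{2}$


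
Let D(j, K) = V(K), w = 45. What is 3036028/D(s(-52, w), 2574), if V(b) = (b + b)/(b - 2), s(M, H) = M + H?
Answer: 1952166004/1287 ≈ 1.5168e+6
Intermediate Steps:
s(M, H) = H + M
V(b) = 2*b/(-2 + b) (V(b) = (2*b)/(-2 + b) = 2*b/(-2 + b))
D(j, K) = 2*K/(-2 + K)
3036028/D(s(-52, w), 2574) = 3036028/((2*2574/(-2 + 2574))) = 3036028/((2*2574/2572)) = 3036028/((2*2574*(1/2572))) = 3036028/(1287/643) = 3036028*(643/1287) = 1952166004/1287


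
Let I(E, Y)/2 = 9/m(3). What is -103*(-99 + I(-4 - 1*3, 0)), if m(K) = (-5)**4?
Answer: 6371271/625 ≈ 10194.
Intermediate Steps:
m(K) = 625
I(E, Y) = 18/625 (I(E, Y) = 2*(9/625) = 18/625)
-103*(-99 + I(-4 - 1*3, 0)) = -103*(-99 + 18/625) = -103*(-61857/625) = 6371271/625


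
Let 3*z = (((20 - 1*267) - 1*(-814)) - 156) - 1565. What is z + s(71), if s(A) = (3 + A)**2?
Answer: 15274/3 ≈ 5091.3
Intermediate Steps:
z = -1154/3 (z = ((((20 - 1*267) - 1*(-814)) - 156) - 1565)/3 = ((((20 - 267) + 814) - 156) - 1565)/3 = (((-247 + 814) - 156) - 1565)/3 = ((567 - 156) - 1565)/3 = (411 - 1565)/3 = (1/3)*(-1154) = -1154/3 ≈ -384.67)
z + s(71) = -1154/3 + (3 + 71)**2 = -1154/3 + 74**2 = -1154/3 + 5476 = 15274/3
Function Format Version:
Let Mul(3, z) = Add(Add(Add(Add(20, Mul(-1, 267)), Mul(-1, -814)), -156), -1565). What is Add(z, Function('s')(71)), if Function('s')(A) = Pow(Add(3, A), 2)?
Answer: Rational(15274, 3) ≈ 5091.3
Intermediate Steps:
z = Rational(-1154, 3) (z = Mul(Rational(1, 3), Add(Add(Add(Add(20, Mul(-1, 267)), Mul(-1, -814)), -156), -1565)) = Mul(Rational(1, 3), Add(Add(Add(Add(20, -267), 814), -156), -1565)) = Mul(Rational(1, 3), Add(Add(Add(-247, 814), -156), -1565)) = Mul(Rational(1, 3), Add(Add(567, -156), -1565)) = Mul(Rational(1, 3), Add(411, -1565)) = Mul(Rational(1, 3), -1154) = Rational(-1154, 3) ≈ -384.67)
Add(z, Function('s')(71)) = Add(Rational(-1154, 3), Pow(Add(3, 71), 2)) = Add(Rational(-1154, 3), Pow(74, 2)) = Add(Rational(-1154, 3), 5476) = Rational(15274, 3)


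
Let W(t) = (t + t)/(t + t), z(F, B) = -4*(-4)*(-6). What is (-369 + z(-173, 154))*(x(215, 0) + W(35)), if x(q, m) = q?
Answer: -100440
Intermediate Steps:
z(F, B) = -96 (z(F, B) = 16*(-6) = -96)
W(t) = 1 (W(t) = (2*t)/((2*t)) = (2*t)*(1/(2*t)) = 1)
(-369 + z(-173, 154))*(x(215, 0) + W(35)) = (-369 - 96)*(215 + 1) = -465*216 = -100440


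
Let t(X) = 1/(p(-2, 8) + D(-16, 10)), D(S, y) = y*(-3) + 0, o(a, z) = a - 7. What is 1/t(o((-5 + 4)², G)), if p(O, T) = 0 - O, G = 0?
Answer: -28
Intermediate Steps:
o(a, z) = -7 + a
D(S, y) = -3*y (D(S, y) = -3*y + 0 = -3*y)
p(O, T) = -O
t(X) = -1/28 (t(X) = 1/(-1*(-2) - 3*10) = 1/(2 - 30) = 1/(-28) = -1/28)
1/t(o((-5 + 4)², G)) = 1/(-1/28) = -28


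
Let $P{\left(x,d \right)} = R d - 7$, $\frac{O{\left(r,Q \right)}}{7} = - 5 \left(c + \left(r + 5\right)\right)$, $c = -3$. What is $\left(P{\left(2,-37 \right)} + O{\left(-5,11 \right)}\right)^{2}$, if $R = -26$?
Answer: $1123600$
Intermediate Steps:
$O{\left(r,Q \right)} = -70 - 35 r$ ($O{\left(r,Q \right)} = 7 \left(- 5 \left(-3 + \left(r + 5\right)\right)\right) = 7 \left(- 5 \left(-3 + \left(5 + r\right)\right)\right) = 7 \left(- 5 \left(2 + r\right)\right) = 7 \left(-10 - 5 r\right) = -70 - 35 r$)
$P{\left(x,d \right)} = -7 - 26 d$ ($P{\left(x,d \right)} = - 26 d - 7 = -7 - 26 d$)
$\left(P{\left(2,-37 \right)} + O{\left(-5,11 \right)}\right)^{2} = \left(\left(-7 - -962\right) - -105\right)^{2} = \left(\left(-7 + 962\right) + \left(-70 + 175\right)\right)^{2} = \left(955 + 105\right)^{2} = 1060^{2} = 1123600$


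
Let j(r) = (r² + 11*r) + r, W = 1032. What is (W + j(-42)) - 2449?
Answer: -157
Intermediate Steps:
j(r) = r² + 12*r
(W + j(-42)) - 2449 = (1032 - 42*(12 - 42)) - 2449 = (1032 - 42*(-30)) - 2449 = (1032 + 1260) - 2449 = 2292 - 2449 = -157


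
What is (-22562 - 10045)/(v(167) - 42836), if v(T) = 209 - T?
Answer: 32607/42794 ≈ 0.76195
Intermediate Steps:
(-22562 - 10045)/(v(167) - 42836) = (-22562 - 10045)/((209 - 1*167) - 42836) = -32607/((209 - 167) - 42836) = -32607/(42 - 42836) = -32607/(-42794) = -32607*(-1/42794) = 32607/42794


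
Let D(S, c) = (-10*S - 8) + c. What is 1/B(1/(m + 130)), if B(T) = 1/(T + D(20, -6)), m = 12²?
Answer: -58635/274 ≈ -214.00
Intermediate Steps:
m = 144
D(S, c) = -8 + c - 10*S (D(S, c) = (-8 - 10*S) + c = -8 + c - 10*S)
B(T) = 1/(-214 + T) (B(T) = 1/(T + (-8 - 6 - 10*20)) = 1/(T + (-8 - 6 - 200)) = 1/(T - 214) = 1/(-214 + T))
1/B(1/(m + 130)) = 1/(1/(-214 + 1/(144 + 130))) = 1/(1/(-214 + 1/274)) = 1/(1/(-58635/274)) = 1/(-274/58635) = -58635/274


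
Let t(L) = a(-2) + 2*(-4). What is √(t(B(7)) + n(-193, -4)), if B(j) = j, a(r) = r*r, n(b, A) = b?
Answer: I*√197 ≈ 14.036*I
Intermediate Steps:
a(r) = r²
t(L) = -4 (t(L) = (-2)² + 2*(-4) = 4 - 8 = -4)
√(t(B(7)) + n(-193, -4)) = √(-4 - 193) = √(-197) = I*√197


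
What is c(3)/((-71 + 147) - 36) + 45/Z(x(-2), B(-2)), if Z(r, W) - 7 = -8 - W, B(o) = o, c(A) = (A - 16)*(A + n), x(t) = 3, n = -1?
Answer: 887/20 ≈ 44.350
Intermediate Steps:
c(A) = (-1 + A)*(-16 + A) (c(A) = (A - 16)*(A - 1) = (-16 + A)*(-1 + A) = (-1 + A)*(-16 + A))
Z(r, W) = -1 - W (Z(r, W) = 7 + (-8 - W) = -1 - W)
c(3)/((-71 + 147) - 36) + 45/Z(x(-2), B(-2)) = (16 + 3² - 17*3)/((-71 + 147) - 36) + 45/(-1 - 1*(-2)) = (16 + 9 - 51)/(76 - 36) + 45/(-1 + 2) = -26/40 + 45/1 = -26*1/40 + 45*1 = -13/20 + 45 = 887/20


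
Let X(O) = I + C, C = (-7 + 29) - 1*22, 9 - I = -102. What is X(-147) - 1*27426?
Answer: -27315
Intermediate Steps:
I = 111 (I = 9 - 1*(-102) = 9 + 102 = 111)
C = 0 (C = 22 - 22 = 0)
X(O) = 111 (X(O) = 111 + 0 = 111)
X(-147) - 1*27426 = 111 - 1*27426 = 111 - 27426 = -27315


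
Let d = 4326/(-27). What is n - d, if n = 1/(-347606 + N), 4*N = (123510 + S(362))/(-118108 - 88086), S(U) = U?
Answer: 51677171197699/322534361394 ≈ 160.22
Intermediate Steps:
N = -15484/103097 (N = ((123510 + 362)/(-118108 - 88086))/4 = (123872/(-206194))/4 = (123872*(-1/206194))/4 = (¼)*(-61936/103097) = -15484/103097 ≈ -0.15019)
n = -103097/35837151266 (n = 1/(-347606 - 15484/103097) = 1/(-35837151266/103097) = -103097/35837151266 ≈ -2.8768e-6)
d = -1442/9 (d = -1/27*4326 = -1442/9 ≈ -160.22)
n - d = -103097/35837151266 - 1*(-1442/9) = -103097/35837151266 + 1442/9 = 51677171197699/322534361394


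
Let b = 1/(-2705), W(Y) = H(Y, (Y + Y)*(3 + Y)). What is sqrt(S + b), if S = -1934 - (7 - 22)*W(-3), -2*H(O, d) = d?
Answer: I*sqrt(14151129055)/2705 ≈ 43.977*I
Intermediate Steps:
H(O, d) = -d/2
W(Y) = -Y*(3 + Y) (W(Y) = -(Y + Y)*(3 + Y)/2 = -2*Y*(3 + Y)/2 = -Y*(3 + Y))
b = -1/2705 ≈ -0.00036969
S = -1934 (S = -1934 - (7 - 22)*(-1*(-3)*(3 - 3)) = -1934 - (-15)*(-1*(-3)*0) = -1934 - (-15)*0 = -1934 - 1*0 = -1934 + 0 = -1934)
sqrt(S + b) = sqrt(-1934 - 1/2705) = sqrt(-5231471/2705) = I*sqrt(14151129055)/2705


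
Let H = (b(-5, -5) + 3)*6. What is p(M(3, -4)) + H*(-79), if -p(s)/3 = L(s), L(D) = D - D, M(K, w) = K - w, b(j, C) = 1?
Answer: -1896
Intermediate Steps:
H = 24 (H = (1 + 3)*6 = 4*6 = 24)
L(D) = 0
p(s) = 0 (p(s) = -3*0 = 0)
p(M(3, -4)) + H*(-79) = 0 + 24*(-79) = 0 - 1896 = -1896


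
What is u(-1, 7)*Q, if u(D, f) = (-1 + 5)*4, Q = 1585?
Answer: 25360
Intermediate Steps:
u(D, f) = 16 (u(D, f) = 4*4 = 16)
u(-1, 7)*Q = 16*1585 = 25360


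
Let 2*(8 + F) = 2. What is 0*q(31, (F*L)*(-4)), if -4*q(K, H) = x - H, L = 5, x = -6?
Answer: 0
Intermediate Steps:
F = -7 (F = -8 + (½)*2 = -8 + 1 = -7)
q(K, H) = 3/2 + H/4 (q(K, H) = -(-6 - H)/4 = 3/2 + H/4)
0*q(31, (F*L)*(-4)) = 0*(3/2 + (-7*5*(-4))/4) = 0*(3/2 + (-35*(-4))/4) = 0*(3/2 + (¼)*140) = 0*(3/2 + 35) = 0*(73/2) = 0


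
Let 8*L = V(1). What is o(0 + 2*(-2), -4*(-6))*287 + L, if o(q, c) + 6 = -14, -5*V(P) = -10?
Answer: -22959/4 ≈ -5739.8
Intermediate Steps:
V(P) = 2 (V(P) = -⅕*(-10) = 2)
L = ¼ (L = (⅛)*2 = ¼ ≈ 0.25000)
o(q, c) = -20 (o(q, c) = -6 - 14 = -20)
o(0 + 2*(-2), -4*(-6))*287 + L = -20*287 + ¼ = -5740 + ¼ = -22959/4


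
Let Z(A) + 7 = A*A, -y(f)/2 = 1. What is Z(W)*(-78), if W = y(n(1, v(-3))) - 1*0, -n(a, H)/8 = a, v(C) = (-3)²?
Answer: 234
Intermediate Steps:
v(C) = 9
n(a, H) = -8*a
y(f) = -2 (y(f) = -2*1 = -2)
W = -2 (W = -2 - 1*0 = -2 + 0 = -2)
Z(A) = -7 + A² (Z(A) = -7 + A*A = -7 + A²)
Z(W)*(-78) = (-7 + (-2)²)*(-78) = (-7 + 4)*(-78) = -3*(-78) = 234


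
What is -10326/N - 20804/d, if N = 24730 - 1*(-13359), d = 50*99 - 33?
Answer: -843176498/187283613 ≈ -4.5021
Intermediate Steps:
d = 4917 (d = 4950 - 33 = 4917)
N = 38089 (N = 24730 + 13359 = 38089)
-10326/N - 20804/d = -10326/38089 - 20804/4917 = -843176498/187283613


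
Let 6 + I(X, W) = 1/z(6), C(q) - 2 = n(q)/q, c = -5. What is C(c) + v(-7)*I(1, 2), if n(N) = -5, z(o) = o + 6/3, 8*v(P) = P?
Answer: 521/64 ≈ 8.1406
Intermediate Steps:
v(P) = P/8
z(o) = 2 + o (z(o) = o + 6*(⅓) = o + 2 = 2 + o)
C(q) = 2 - 5/q
I(X, W) = -47/8 (I(X, W) = -6 + 1/(2 + 6) = -6 + 1/8 = -6 + ⅛ = -47/8)
C(c) + v(-7)*I(1, 2) = (2 - 5/(-5)) + ((⅛)*(-7))*(-47/8) = (2 - 5*(-⅕)) - 7/8*(-47/8) = (2 + 1) + 329/64 = 3 + 329/64 = 521/64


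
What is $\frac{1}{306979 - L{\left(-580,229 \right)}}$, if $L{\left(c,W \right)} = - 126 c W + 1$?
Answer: $- \frac{1}{16428342} \approx -6.087 \cdot 10^{-8}$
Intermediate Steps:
$L{\left(c,W \right)} = 1 - 126 W c$ ($L{\left(c,W \right)} = - 126 W c + 1 = 1 - 126 W c$)
$\frac{1}{306979 - L{\left(-580,229 \right)}} = \frac{1}{306979 - \left(1 - 28854 \left(-580\right)\right)} = \frac{1}{306979 - \left(1 + 16735320\right)} = \frac{1}{306979 - 16735321} = \frac{1}{-16428342} = - \frac{1}{16428342}$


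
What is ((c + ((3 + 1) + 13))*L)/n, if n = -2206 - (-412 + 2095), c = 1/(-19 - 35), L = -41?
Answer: 37597/210006 ≈ 0.17903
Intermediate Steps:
c = -1/54 (c = 1/(-54) = -1/54 ≈ -0.018519)
n = -3889 (n = -2206 - 1*1683 = -2206 - 1683 = -3889)
((c + ((3 + 1) + 13))*L)/n = ((-1/54 + ((3 + 1) + 13))*(-41))/(-3889) = ((-1/54 + (4 + 13))*(-41))*(-1/3889) = ((-1/54 + 17)*(-41))*(-1/3889) = ((917/54)*(-41))*(-1/3889) = -37597/54*(-1/3889) = 37597/210006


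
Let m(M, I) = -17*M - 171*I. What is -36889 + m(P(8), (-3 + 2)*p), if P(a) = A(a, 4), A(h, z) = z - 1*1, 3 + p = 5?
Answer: -36598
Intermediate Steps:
p = 2 (p = -3 + 5 = 2)
A(h, z) = -1 + z (A(h, z) = z - 1 = -1 + z)
P(a) = 3 (P(a) = -1 + 4 = 3)
m(M, I) = -171*I - 17*M
-36889 + m(P(8), (-3 + 2)*p) = -36889 + (-171*(-3 + 2)*2 - 17*3) = -36889 + (-(-171)*2 - 51) = -36889 + (-171*(-2) - 51) = -36889 + (342 - 51) = -36889 + 291 = -36598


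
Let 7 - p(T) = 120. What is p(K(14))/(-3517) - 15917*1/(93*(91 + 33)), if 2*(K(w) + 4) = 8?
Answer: -54676973/40558044 ≈ -1.3481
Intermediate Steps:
K(w) = 0 (K(w) = -4 + (½)*8 = -4 + 4 = 0)
p(T) = -113 (p(T) = 7 - 1*120 = 7 - 120 = -113)
p(K(14))/(-3517) - 15917*1/(93*(91 + 33)) = -113/(-3517) - 15917*1/(93*(91 + 33)) = -113*(-1/3517) - 15917/(93*124) = 113/3517 - 15917/11532 = -54676973/40558044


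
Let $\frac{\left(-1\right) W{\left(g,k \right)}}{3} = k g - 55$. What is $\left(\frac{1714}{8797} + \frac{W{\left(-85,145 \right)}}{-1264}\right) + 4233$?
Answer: $\frac{11685974995}{2779852} \approx 4203.8$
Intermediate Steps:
$W{\left(g,k \right)} = 165 - 3 g k$ ($W{\left(g,k \right)} = - 3 \left(k g - 55\right) = - 3 \left(g k - 55\right) = - 3 \left(-55 + g k\right) = 165 - 3 g k$)
$\left(\frac{1714}{8797} + \frac{W{\left(-85,145 \right)}}{-1264}\right) + 4233 = \left(\frac{1714}{8797} + \frac{165 - \left(-255\right) 145}{-1264}\right) + 4233 = \left(1714 \cdot \frac{1}{8797} + \left(165 + 36975\right) \left(- \frac{1}{1264}\right)\right) + 4233 = \left(\frac{1714}{8797} + 37140 \left(- \frac{1}{1264}\right)\right) + 4233 = \left(\frac{1714}{8797} - \frac{9285}{316}\right) + 4233 = - \frac{81138521}{2779852} + 4233 = \frac{11685974995}{2779852}$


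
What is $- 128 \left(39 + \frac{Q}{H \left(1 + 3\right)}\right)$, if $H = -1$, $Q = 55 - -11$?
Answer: $-2880$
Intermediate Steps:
$Q = 66$ ($Q = 55 + 11 = 66$)
$- 128 \left(39 + \frac{Q}{H \left(1 + 3\right)}\right) = - 128 \left(39 + \frac{66}{\left(-1\right) \left(1 + 3\right)}\right) = - 128 \left(39 + \frac{66}{\left(-1\right) 4}\right) = - 128 \left(39 + \frac{66}{-4}\right) = - 128 \left(39 + 66 \left(- \frac{1}{4}\right)\right) = - 128 \left(39 - \frac{33}{2}\right) = \left(-128\right) \frac{45}{2} = -2880$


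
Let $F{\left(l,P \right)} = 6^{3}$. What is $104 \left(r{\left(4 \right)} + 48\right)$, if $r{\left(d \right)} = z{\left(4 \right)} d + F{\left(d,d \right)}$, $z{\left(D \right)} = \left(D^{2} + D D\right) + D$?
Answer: $42432$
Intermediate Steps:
$F{\left(l,P \right)} = 216$
$z{\left(D \right)} = D + 2 D^{2}$ ($z{\left(D \right)} = \left(D^{2} + D^{2}\right) + D = 2 D^{2} + D = D + 2 D^{2}$)
$r{\left(d \right)} = 216 + 36 d$ ($r{\left(d \right)} = 4 \left(1 + 2 \cdot 4\right) d + 216 = 4 \left(1 + 8\right) d + 216 = 4 \cdot 9 d + 216 = 36 d + 216 = 216 + 36 d$)
$104 \left(r{\left(4 \right)} + 48\right) = 104 \left(\left(216 + 36 \cdot 4\right) + 48\right) = 104 \left(\left(216 + 144\right) + 48\right) = 104 \left(360 + 48\right) = 104 \cdot 408 = 42432$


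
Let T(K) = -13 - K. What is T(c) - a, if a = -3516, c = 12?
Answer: 3491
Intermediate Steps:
T(c) - a = (-13 - 1*12) - 1*(-3516) = (-13 - 12) + 3516 = -25 + 3516 = 3491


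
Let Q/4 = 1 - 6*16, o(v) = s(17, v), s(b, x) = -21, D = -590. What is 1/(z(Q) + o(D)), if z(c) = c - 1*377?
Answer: -1/778 ≈ -0.0012853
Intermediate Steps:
o(v) = -21
Q = -380 (Q = 4*(1 - 6*16) = 4*(1 - 96) = 4*(-95) = -380)
z(c) = -377 + c (z(c) = c - 377 = -377 + c)
1/(z(Q) + o(D)) = 1/((-377 - 380) - 21) = 1/(-757 - 21) = 1/(-778) = -1/778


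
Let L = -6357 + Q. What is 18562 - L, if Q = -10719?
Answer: 35638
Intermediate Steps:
L = -17076 (L = -6357 - 10719 = -17076)
18562 - L = 18562 - 1*(-17076) = 18562 + 17076 = 35638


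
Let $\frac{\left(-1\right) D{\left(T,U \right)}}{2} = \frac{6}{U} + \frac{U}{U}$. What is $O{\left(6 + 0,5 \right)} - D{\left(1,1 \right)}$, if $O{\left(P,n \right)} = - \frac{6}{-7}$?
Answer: $\frac{104}{7} \approx 14.857$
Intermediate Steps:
$D{\left(T,U \right)} = -2 - \frac{12}{U}$ ($D{\left(T,U \right)} = - 2 \left(\frac{6}{U} + \frac{U}{U}\right) = - 2 \left(\frac{6}{U} + 1\right) = - 2 \left(1 + \frac{6}{U}\right) = -2 - \frac{12}{U}$)
$O{\left(P,n \right)} = \frac{6}{7}$ ($O{\left(P,n \right)} = \left(-6\right) \left(- \frac{1}{7}\right) = \frac{6}{7}$)
$O{\left(6 + 0,5 \right)} - D{\left(1,1 \right)} = \frac{6}{7} - \left(-2 - \frac{12}{1}\right) = \frac{6}{7} - \left(-2 - 12\right) = \frac{6}{7} - -14 = \frac{6}{7} + 14 = \frac{104}{7}$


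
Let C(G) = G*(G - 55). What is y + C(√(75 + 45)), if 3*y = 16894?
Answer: 17254/3 - 110*√30 ≈ 5148.8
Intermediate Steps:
y = 16894/3 (y = (⅓)*16894 = 16894/3 ≈ 5631.3)
C(G) = G*(-55 + G)
y + C(√(75 + 45)) = 16894/3 + √(75 + 45)*(-55 + √(75 + 45)) = 16894/3 + √120*(-55 + √120) = 16894/3 + (2*√30)*(-55 + 2*√30) = 16894/3 + 2*√30*(-55 + 2*√30)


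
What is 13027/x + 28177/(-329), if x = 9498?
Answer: -263339263/3124842 ≈ -84.273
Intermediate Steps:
13027/x + 28177/(-329) = 13027/9498 + 28177/(-329) = 13027*(1/9498) + 28177*(-1/329) = 13027/9498 - 28177/329 = -263339263/3124842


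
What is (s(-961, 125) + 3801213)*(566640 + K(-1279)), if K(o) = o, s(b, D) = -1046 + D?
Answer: 2148536885412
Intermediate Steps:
(s(-961, 125) + 3801213)*(566640 + K(-1279)) = ((-1046 + 125) + 3801213)*(566640 - 1279) = (-921 + 3801213)*565361 = 3800292*565361 = 2148536885412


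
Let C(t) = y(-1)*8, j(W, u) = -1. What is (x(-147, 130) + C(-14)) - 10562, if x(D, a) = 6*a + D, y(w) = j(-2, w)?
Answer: -9937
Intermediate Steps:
y(w) = -1
C(t) = -8 (C(t) = -1*8 = -8)
x(D, a) = D + 6*a
(x(-147, 130) + C(-14)) - 10562 = ((-147 + 6*130) - 8) - 10562 = ((-147 + 780) - 8) - 10562 = (633 - 8) - 10562 = 625 - 10562 = -9937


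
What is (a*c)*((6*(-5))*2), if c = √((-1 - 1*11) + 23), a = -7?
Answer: 420*√11 ≈ 1393.0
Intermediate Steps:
c = √11 (c = √((-1 - 11) + 23) = √(-12 + 23) = √11 ≈ 3.3166)
(a*c)*((6*(-5))*2) = (-7*√11)*((6*(-5))*2) = (-7*√11)*(-30*2) = -7*√11*(-60) = 420*√11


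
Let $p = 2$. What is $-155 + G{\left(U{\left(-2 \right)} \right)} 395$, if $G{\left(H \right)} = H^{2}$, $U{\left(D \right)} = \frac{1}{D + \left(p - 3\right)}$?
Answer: $- \frac{1000}{9} \approx -111.11$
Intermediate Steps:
$U{\left(D \right)} = \frac{1}{-1 + D}$ ($U{\left(D \right)} = \frac{1}{D + \left(2 - 3\right)} = \frac{1}{D - 1} = \frac{1}{-1 + D}$)
$-155 + G{\left(U{\left(-2 \right)} \right)} 395 = -155 + \left(\frac{1}{-1 - 2}\right)^{2} \cdot 395 = -155 + \left(\frac{1}{-3}\right)^{2} \cdot 395 = -155 + \left(- \frac{1}{3}\right)^{2} \cdot 395 = -155 + \frac{1}{9} \cdot 395 = -155 + \frac{395}{9} = - \frac{1000}{9}$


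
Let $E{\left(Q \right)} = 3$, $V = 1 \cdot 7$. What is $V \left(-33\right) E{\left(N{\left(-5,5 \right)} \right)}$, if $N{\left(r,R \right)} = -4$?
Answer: $-693$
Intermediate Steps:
$V = 7$
$V \left(-33\right) E{\left(N{\left(-5,5 \right)} \right)} = 7 \left(-33\right) 3 = \left(-231\right) 3 = -693$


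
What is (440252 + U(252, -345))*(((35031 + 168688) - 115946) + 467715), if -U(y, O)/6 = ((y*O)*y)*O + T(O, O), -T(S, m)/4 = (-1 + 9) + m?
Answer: -25191908200304768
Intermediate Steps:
T(S, m) = -32 - 4*m (T(S, m) = -4*((-1 + 9) + m) = -4*(8 + m) = -32 - 4*m)
U(y, O) = 192 + 24*O - 6*O²*y² (U(y, O) = -6*(((y*O)*y)*O + (-32 - 4*O)) = -6*(((O*y)*y)*O + (-32 - 4*O)) = -6*((O*y²)*O + (-32 - 4*O)) = -6*(O²*y² + (-32 - 4*O)) = -6*(-32 - 4*O + O²*y²) = 192 + 24*O - 6*O²*y²)
(440252 + U(252, -345))*(((35031 + 168688) - 115946) + 467715) = (440252 + (192 + 24*(-345) - 6*(-345)²*252²))*(((35031 + 168688) - 115946) + 467715) = (440252 + (192 - 8280 - 6*119025*63504))*((203719 - 115946) + 467715) = (440252 + (192 - 8280 - 45351381600))*(87773 + 467715) = (440252 - 45351389688)*555488 = -45350949436*555488 = -25191908200304768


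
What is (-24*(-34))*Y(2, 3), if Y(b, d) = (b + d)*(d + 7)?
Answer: 40800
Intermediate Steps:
Y(b, d) = (7 + d)*(b + d) (Y(b, d) = (b + d)*(7 + d) = (7 + d)*(b + d))
(-24*(-34))*Y(2, 3) = (-24*(-34))*(3² + 7*2 + 7*3 + 2*3) = 816*(9 + 14 + 21 + 6) = 816*50 = 40800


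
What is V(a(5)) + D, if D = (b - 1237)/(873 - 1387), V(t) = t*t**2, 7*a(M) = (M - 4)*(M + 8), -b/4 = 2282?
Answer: 4684453/176302 ≈ 26.571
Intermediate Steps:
b = -9128 (b = -4*2282 = -9128)
a(M) = (-4 + M)*(8 + M)/7 (a(M) = ((M - 4)*(M + 8))/7 = ((-4 + M)*(8 + M))/7 = (-4 + M)*(8 + M)/7)
V(t) = t**3
D = 10365/514 (D = (-9128 - 1237)/(873 - 1387) = -10365/(-514) = -10365*(-1/514) = 10365/514 ≈ 20.165)
V(a(5)) + D = (-32/7 + (1/7)*5**2 + (4/7)*5)**3 + 10365/514 = (-32/7 + (1/7)*25 + 20/7)**3 + 10365/514 = (-32/7 + 25/7 + 20/7)**3 + 10365/514 = (13/7)**3 + 10365/514 = 2197/343 + 10365/514 = 4684453/176302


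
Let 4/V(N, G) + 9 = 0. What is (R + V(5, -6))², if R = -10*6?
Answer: 295936/81 ≈ 3653.5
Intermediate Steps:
V(N, G) = -4/9 (V(N, G) = 4/(-9 + 0) = 4/(-9) = 4*(-⅑) = -4/9)
R = -60
(R + V(5, -6))² = (-60 - 4/9)² = (-544/9)² = 295936/81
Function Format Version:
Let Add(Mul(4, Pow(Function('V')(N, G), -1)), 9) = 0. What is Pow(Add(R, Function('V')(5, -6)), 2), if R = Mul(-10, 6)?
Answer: Rational(295936, 81) ≈ 3653.5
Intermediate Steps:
Function('V')(N, G) = Rational(-4, 9) (Function('V')(N, G) = Mul(4, Pow(Add(-9, 0), -1)) = Mul(4, Pow(-9, -1)) = Mul(4, Rational(-1, 9)) = Rational(-4, 9))
R = -60
Pow(Add(R, Function('V')(5, -6)), 2) = Pow(Add(-60, Rational(-4, 9)), 2) = Pow(Rational(-544, 9), 2) = Rational(295936, 81)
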